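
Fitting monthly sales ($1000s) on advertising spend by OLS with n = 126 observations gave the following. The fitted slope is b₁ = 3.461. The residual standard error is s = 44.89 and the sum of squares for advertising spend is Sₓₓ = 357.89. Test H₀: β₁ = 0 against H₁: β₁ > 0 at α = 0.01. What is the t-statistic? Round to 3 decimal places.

SE(b₁) = s/√Sₓₓ = 44.89/√357.89 = 2.37287.
t = 3.461 / 2.37287 = 1.459.
df = n − 2 = 124.
One-sided p ≈ 0.0736, which is ≥ 0.01, so fail to reject H₀.
The data do not give significant evidence that the true slope on advertising spend is positive.

t = 1.459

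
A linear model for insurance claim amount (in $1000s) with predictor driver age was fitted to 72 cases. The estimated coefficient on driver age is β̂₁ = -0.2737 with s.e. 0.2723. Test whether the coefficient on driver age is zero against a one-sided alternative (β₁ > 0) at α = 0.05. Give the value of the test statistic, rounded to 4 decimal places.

H₀: β₁ = 0 vs H₁: β₁ > 0.
t = (β̂₁ − β₁⁰)/SE = -0.2737 / 0.2723 = -1.0051.
df = n − 2 = 72 − 2 = 70.
One-sided p ≈ 0.8409, which is ≥ 0.05, so fail to reject H₀.
The data do not give significant evidence that the true slope on driver age is positive.

t = -1.0051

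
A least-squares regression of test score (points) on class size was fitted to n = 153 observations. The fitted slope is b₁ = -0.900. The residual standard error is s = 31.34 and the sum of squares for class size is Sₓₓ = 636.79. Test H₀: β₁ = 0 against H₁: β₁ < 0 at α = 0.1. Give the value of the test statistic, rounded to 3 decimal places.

SE(b₁) = s/√Sₓₓ = 31.34/√636.79 = 1.24194.
t = -0.900 / 1.24194 = -0.725.
df = n − 2 = 151.
One-sided p ≈ 0.2349, which is ≥ 0.1, so fail to reject H₀.
The data do not give significant evidence that the true slope on class size is negative.

t = -0.725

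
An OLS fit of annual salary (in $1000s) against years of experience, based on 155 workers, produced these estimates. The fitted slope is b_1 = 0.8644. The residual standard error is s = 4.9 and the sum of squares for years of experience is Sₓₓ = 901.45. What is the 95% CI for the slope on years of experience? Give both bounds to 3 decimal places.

(0.542, 1.187)

SE(b_1) = s/√Sₓₓ = 4.9/√901.45 = 0.163202.
df = n − 2 = 153.
t* = t_{0.025, 153} = 1.97559.
Margin = t* × SE = 1.97559 × 0.163202 = 0.32242.
CI: 0.8644 ± 0.32242 → (0.542, 1.187).
With 95% confidence, each one-unit increase in years of experience is associated with a change of between 0.542 and 1.187 $1000s in annual salary.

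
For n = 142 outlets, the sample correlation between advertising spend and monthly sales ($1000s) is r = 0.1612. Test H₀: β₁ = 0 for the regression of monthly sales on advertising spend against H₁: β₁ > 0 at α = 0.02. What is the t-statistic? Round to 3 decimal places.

t = r·√(n − 2)/√(1 − r²) = 0.1612·√140/√0.974015 = 1.933.
df = n − 2 = 140.
One-sided p ≈ 0.0277, which is ≥ 0.02, so fail to reject H₀.
The data do not give significant evidence of a linear association between advertising spend and monthly sales.

t = 1.933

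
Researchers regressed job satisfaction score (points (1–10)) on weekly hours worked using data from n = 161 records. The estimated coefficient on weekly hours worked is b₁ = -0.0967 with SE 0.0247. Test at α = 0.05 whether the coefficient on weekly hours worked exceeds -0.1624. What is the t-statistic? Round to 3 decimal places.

H₀: β₁ = -0.1624 vs H₁: β₁ > -0.1624.
t = (b₁ − β₁⁰)/SE = (-0.0967 − (-0.1624)) / 0.0247 = 2.660.
df = n − 2 = 161 − 2 = 159.
One-sided p ≈ 0.0043, which is < 0.05, so reject H₀.
There is evidence that the true slope on weekly hours worked exceeds -0.1624 points (1–10) per unit.

t = 2.660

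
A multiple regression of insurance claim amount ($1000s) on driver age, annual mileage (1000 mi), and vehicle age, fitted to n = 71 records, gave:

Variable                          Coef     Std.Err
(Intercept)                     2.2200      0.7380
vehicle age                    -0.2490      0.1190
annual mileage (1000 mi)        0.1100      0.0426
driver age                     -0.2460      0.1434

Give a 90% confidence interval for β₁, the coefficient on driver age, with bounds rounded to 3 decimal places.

(-0.485, -0.007)

Read off: b = -0.2460, SE = 0.1434 for driver age.
df = n − k − 1 = 71 − 3 − 1 = 67.
t* = t_{0.05, 67} = 1.667916.
Margin = t* × SE = 1.667916 × 0.1434 = 0.23918.
CI: -0.2460 ± 0.23918 → (-0.485, -0.007).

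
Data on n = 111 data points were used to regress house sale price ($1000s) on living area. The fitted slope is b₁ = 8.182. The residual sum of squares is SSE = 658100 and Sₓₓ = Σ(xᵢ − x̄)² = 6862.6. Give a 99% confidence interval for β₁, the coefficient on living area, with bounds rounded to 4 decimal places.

(5.7229, 10.6411)

MSE = SSE/(n − 2) = 658100/109 = 6037.61.
SE(b₁) = √(MSE/Sₓₓ) = √(6037.61/6862.6) = 0.937969.
df = n − 2 = 109.
t* = t_{0.005, 109} = 2.621688.
Margin = t* × SE = 2.621688 × 0.937969 = 2.459062.
CI: 8.182 ± 2.459062 → (5.7229, 10.6411).
With 99% confidence, each one-unit increase in living area is associated with a change of between 5.7229 and 10.6411 $1000s in house sale price.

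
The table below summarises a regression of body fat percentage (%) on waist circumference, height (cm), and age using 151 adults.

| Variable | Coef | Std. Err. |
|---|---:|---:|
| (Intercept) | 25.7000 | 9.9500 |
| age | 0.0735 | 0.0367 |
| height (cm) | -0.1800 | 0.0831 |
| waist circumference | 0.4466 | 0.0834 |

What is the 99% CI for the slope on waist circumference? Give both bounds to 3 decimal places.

(0.229, 0.664)

Read off: b = 0.4466, SE = 0.0834 for waist circumference.
df = n − k − 1 = 151 − 3 − 1 = 147.
t* = t_{0.005, 147} = 2.609688.
Margin = t* × SE = 2.609688 × 0.0834 = 0.21765.
CI: 0.4466 ± 0.21765 → (0.229, 0.664).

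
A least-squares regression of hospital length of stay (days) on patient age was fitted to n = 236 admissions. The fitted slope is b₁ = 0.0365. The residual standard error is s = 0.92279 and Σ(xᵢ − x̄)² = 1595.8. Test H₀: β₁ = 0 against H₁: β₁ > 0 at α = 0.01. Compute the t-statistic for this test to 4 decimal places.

SE(b₁) = s/√Sₓₓ = 0.92279/√1595.8 = 0.0231001.
t = 0.0365 / 0.0231001 = 1.5801.
df = n − 2 = 234.
One-sided p ≈ 0.0577, which is ≥ 0.01, so fail to reject H₀.
The data do not give significant evidence that the true slope on patient age is positive.

t = 1.5801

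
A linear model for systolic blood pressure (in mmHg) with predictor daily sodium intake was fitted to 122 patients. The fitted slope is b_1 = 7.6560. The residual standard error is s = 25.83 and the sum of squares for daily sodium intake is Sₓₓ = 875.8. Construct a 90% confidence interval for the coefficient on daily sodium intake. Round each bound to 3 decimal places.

(6.209, 9.103)

SE(b_1) = s/√Sₓₓ = 25.83/√875.8 = 0.872814.
df = n − 2 = 120.
t* = t_{0.05, 120} = 1.657651.
Margin = t* × SE = 1.657651 × 0.872814 = 1.44682.
CI: 7.6560 ± 1.44682 → (6.209, 9.103).
With 90% confidence, each one-unit increase in daily sodium intake is associated with a change of between 6.209 and 9.103 mmHg in systolic blood pressure.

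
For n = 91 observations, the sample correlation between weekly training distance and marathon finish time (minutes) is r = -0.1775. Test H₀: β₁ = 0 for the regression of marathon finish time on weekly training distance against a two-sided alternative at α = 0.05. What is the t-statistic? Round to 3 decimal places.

t = r·√(n − 2)/√(1 − r²) = -0.1775·√89/√0.968494 = -1.702.
df = n − 2 = 89.
Two-sided p ≈ 0.0923, which is ≥ 0.05, so fail to reject H₀.
The data do not give significant evidence of a linear association between weekly training distance and marathon finish time.

t = -1.702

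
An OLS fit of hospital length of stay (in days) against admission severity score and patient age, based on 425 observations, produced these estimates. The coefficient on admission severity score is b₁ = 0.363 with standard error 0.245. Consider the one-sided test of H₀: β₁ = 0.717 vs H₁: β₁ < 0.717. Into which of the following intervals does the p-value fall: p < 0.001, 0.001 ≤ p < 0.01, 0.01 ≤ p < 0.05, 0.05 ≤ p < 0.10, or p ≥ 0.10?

t = (0.363 − 0.717) / 0.245 = -1.445.
df = n − k − 1 = 425 − 2 − 1 = 422.
One-sided p = P(T_{422} < t) ≈ 0.0746.
So 0.05 ≤ p < 0.10.

0.05 ≤ p < 0.10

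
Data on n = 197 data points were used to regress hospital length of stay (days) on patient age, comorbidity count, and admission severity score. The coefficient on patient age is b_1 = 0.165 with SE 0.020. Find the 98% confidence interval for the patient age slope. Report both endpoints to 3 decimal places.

(0.118, 0.212)

df = n − k − 1 = 197 − 3 − 1 = 193.
t* = t_{0.01, 193} = 2.345824.
Margin = t* × SE = 2.345824 × 0.020 = 0.04692.
CI: 0.165 ± 0.04692 → (0.118, 0.212).
With 98% confidence, each one-unit increase in patient age is associated with a change of between 0.118 and 0.212 days in hospital length of stay, holding the other predictors fixed.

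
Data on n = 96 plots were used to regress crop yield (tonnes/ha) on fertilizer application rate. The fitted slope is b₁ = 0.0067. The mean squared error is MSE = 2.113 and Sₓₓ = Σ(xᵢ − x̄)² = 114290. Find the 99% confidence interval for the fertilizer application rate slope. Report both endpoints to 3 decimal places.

(-0.005, 0.018)

SE(b₁) = √(MSE/Sₓₓ) = √(2.113/114290) = 0.00429977.
df = n − 2 = 94.
t* = t_{0.005, 94} = 2.629148.
Margin = t* × SE = 2.629148 × 0.00429977 = 0.01130.
CI: 0.0067 ± 0.01130 → (-0.005, 0.018).
With 99% confidence, each one-unit increase in fertilizer application rate is associated with a change of between -0.005 and 0.018 tonnes/ha in crop yield.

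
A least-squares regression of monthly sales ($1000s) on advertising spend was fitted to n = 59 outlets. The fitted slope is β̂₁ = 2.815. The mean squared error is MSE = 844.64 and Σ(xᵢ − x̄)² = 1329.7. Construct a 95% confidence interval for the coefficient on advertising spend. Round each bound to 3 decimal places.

(1.219, 4.411)

SE(β̂₁) = √(MSE/Sₓₓ) = √(844.64/1329.7) = 0.797001.
df = n − 2 = 57.
t* = t_{0.025, 57} = 2.002465.
Margin = t* × SE = 2.002465 × 0.797001 = 1.59597.
CI: 2.815 ± 1.59597 → (1.219, 4.411).
With 95% confidence, each one-unit increase in advertising spend is associated with a change of between 1.219 and 4.411 $1000s in monthly sales.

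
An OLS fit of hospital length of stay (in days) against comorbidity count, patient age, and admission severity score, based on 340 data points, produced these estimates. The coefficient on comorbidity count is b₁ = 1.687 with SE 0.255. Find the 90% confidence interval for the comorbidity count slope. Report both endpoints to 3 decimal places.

(1.266, 2.108)

df = n − k − 1 = 340 − 3 − 1 = 336.
t* = t_{0.05, 336} = 1.649401.
Margin = t* × SE = 1.649401 × 0.255 = 0.42060.
CI: 1.687 ± 0.42060 → (1.266, 2.108).
With 90% confidence, each one-unit increase in comorbidity count is associated with a change of between 1.266 and 2.108 days in hospital length of stay, holding the other predictors fixed.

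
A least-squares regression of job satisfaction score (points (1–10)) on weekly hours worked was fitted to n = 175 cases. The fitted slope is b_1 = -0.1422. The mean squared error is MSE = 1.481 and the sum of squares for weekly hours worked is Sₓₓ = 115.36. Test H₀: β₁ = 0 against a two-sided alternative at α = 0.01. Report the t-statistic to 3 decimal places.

SE(b_1) = √(MSE/Sₓₓ) = √(1.481/115.36) = 0.113305.
t = -0.1422 / 0.113305 = -1.255.
df = n − 2 = 173.
Two-sided p ≈ 0.2112, which is ≥ 0.01, so fail to reject H₀.
The data do not give significant evidence of an association between weekly hours worked and job satisfaction score.

t = -1.255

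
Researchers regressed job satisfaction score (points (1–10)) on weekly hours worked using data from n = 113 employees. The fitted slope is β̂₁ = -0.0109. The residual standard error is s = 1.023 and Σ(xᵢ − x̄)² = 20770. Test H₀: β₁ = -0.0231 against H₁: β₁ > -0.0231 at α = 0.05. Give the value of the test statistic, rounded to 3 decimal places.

t = 1.719

SE(β̂₁) = s/√Sₓₓ = 1.023/√20770 = 0.00709835.
t = (-0.0109 − (-0.0231)) / 0.00709835 = 1.719.
df = n − 2 = 111.
One-sided p ≈ 0.0442, which is < 0.05, so reject H₀.
There is evidence that the true slope on weekly hours worked exceeds -0.0231 points (1–10) per unit.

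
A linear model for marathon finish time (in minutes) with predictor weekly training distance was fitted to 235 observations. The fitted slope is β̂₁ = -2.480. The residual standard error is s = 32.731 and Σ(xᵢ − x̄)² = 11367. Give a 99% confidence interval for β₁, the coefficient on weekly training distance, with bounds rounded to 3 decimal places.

(-3.277, -1.683)

SE(β̂₁) = s/√Sₓₓ = 32.731/√11367 = 0.306999.
df = n − 2 = 233.
t* = t_{0.005, 233} = 2.597094.
Margin = t* × SE = 2.597094 × 0.306999 = 0.79730.
CI: -2.480 ± 0.79730 → (-3.277, -1.683).
With 99% confidence, each one-unit increase in weekly training distance is associated with a change of between -3.277 and -1.683 minutes in marathon finish time.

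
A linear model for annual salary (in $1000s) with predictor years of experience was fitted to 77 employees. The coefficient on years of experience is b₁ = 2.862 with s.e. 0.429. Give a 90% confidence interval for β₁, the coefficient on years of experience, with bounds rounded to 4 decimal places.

df = n − 2 = 77 − 2 = 75.
t* = t_{0.05, 75} = 1.665425.
Margin = t* × SE = 1.665425 × 0.429 = 0.714467.
CI: 2.862 ± 0.714467 → (2.1475, 3.5765).
With 90% confidence, each one-unit increase in years of experience is associated with a change of between 2.1475 and 3.5765 $1000s in annual salary.

(2.1475, 3.5765)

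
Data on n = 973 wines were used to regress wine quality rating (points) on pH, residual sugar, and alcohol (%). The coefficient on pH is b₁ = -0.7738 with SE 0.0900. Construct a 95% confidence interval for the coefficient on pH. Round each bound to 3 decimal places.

(-0.950, -0.597)

df = n − k − 1 = 973 − 3 − 1 = 969.
t* = t_{0.025, 969} = 1.962415.
Margin = t* × SE = 1.962415 × 0.0900 = 0.17662.
CI: -0.7738 ± 0.17662 → (-0.950, -0.597).
With 95% confidence, each one-unit increase in pH is associated with a change of between -0.950 and -0.597 points in wine quality rating, holding the other predictors fixed.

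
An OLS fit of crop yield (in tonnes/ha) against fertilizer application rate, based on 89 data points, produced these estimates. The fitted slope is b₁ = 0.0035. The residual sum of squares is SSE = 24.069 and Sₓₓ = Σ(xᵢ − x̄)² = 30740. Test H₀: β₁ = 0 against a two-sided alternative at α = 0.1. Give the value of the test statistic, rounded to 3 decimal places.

t = 1.167

MSE = SSE/(n − 2) = 24.069/87 = 0.276655.
SE(b₁) = √(MSE/Sₓₓ) = √(0.276655/30740) = 0.00299997.
t = 0.0035 / 0.00299997 = 1.167.
df = n − 2 = 87.
Two-sided p ≈ 0.2465, which is ≥ 0.1, so fail to reject H₀.
The data do not give significant evidence of an association between fertilizer application rate and crop yield.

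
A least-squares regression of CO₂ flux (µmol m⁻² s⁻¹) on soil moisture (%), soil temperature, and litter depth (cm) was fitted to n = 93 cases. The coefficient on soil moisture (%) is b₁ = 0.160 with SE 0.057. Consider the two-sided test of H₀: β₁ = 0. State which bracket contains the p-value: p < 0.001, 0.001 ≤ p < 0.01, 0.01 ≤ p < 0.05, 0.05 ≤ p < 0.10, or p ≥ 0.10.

t = 0.160 / 0.057 = 2.807.
df = n − k − 1 = 93 − 3 − 1 = 89.
Two-sided p = 2·P(T_{89} > |t|) ≈ 0.0061.
So 0.001 ≤ p < 0.01.

0.001 ≤ p < 0.01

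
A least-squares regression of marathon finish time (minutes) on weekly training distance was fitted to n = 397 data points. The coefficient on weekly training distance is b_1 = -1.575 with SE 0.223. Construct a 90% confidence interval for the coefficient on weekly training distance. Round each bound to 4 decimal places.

(-1.9427, -1.2073)

df = n − 2 = 397 − 2 = 395.
t* = t_{0.05, 395} = 1.64872.
Margin = t* × SE = 1.64872 × 0.223 = 0.367665.
CI: -1.575 ± 0.367665 → (-1.9427, -1.2073).
With 90% confidence, each one-unit increase in weekly training distance is associated with a change of between -1.9427 and -1.2073 minutes in marathon finish time.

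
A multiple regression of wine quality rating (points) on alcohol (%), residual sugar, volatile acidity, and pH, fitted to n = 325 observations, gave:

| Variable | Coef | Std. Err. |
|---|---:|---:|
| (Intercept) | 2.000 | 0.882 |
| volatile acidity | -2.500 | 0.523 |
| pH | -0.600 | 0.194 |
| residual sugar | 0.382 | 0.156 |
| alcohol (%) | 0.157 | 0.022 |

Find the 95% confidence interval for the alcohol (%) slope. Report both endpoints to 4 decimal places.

(0.1137, 0.2003)

Read off: b = 0.157, SE = 0.022 for alcohol (%).
df = n − k − 1 = 325 − 4 − 1 = 320.
t* = t_{0.025, 320} = 1.967405.
Margin = t* × SE = 1.967405 × 0.022 = 0.043283.
CI: 0.157 ± 0.043283 → (0.1137, 0.2003).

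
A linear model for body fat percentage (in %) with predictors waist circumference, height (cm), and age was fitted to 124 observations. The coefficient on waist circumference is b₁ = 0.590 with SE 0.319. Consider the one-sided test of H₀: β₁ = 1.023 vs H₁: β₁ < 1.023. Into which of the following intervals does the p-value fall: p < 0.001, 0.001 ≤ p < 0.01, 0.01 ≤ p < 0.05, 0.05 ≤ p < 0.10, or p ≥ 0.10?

t = (0.590 − 1.023) / 0.319 = -1.357.
df = n − k − 1 = 124 − 3 − 1 = 120.
One-sided p = P(T_{120} < t) ≈ 0.0886.
So 0.05 ≤ p < 0.10.

0.05 ≤ p < 0.10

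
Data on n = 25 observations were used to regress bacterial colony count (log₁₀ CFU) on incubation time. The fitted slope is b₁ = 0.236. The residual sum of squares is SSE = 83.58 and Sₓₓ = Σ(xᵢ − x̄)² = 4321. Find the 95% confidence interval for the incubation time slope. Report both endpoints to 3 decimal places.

(0.176, 0.296)

MSE = SSE/(n − 2) = 83.58/23 = 3.63391.
SE(b₁) = √(MSE/Sₓₓ) = √(3.63391/4321) = 0.0289998.
df = n − 2 = 23.
t* = t_{0.025, 23} = 2.068658.
Margin = t* × SE = 2.068658 × 0.0289998 = 0.05999.
CI: 0.236 ± 0.05999 → (0.176, 0.296).
With 95% confidence, each one-unit increase in incubation time is associated with a change of between 0.176 and 0.296 log₁₀ CFU in bacterial colony count.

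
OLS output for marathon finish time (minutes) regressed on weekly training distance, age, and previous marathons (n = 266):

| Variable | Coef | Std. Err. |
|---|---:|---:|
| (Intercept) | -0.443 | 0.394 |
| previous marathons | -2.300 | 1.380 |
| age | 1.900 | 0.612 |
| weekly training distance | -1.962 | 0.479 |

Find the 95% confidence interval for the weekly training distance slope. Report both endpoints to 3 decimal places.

(-2.905, -1.019)

Read off: b = -1.962, SE = 0.479 for weekly training distance.
df = n − k − 1 = 266 − 3 − 1 = 262.
t* = t_{0.025, 262} = 1.96906.
Margin = t* × SE = 1.96906 × 0.479 = 0.94318.
CI: -1.962 ± 0.94318 → (-2.905, -1.019).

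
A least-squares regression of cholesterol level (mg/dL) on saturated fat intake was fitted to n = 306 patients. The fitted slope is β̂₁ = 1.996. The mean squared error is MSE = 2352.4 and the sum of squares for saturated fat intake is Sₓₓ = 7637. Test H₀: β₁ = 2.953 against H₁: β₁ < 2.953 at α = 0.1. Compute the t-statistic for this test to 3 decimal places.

SE(β̂₁) = √(MSE/Sₓₓ) = √(2352.4/7637) = 0.555002.
t = (1.996 − 2.953) / 0.555002 = -1.724.
df = n − 2 = 304.
One-sided p ≈ 0.0428, which is < 0.1, so reject H₀.
There is evidence that the true slope on saturated fat intake is below 2.953 mg/dL per unit.

t = -1.724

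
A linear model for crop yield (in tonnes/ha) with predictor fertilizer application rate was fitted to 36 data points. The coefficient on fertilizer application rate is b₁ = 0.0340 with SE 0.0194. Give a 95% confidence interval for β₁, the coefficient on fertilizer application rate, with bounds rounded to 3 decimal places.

df = n − 2 = 36 − 2 = 34.
t* = t_{0.025, 34} = 2.032245.
Margin = t* × SE = 2.032245 × 0.0194 = 0.03943.
CI: 0.0340 ± 0.03943 → (-0.005, 0.073).
With 95% confidence, each one-unit increase in fertilizer application rate is associated with a change of between -0.005 and 0.073 tonnes/ha in crop yield.

(-0.005, 0.073)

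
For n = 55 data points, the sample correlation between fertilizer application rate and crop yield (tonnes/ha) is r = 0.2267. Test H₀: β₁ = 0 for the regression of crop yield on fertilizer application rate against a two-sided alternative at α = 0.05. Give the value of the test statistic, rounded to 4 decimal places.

t = 1.6945

t = r·√(n − 2)/√(1 − r²) = 0.2267·√53/√0.948607 = 1.6945.
df = n − 2 = 53.
Two-sided p ≈ 0.0960, which is ≥ 0.05, so fail to reject H₀.
The data do not give significant evidence of a linear association between fertilizer application rate and crop yield.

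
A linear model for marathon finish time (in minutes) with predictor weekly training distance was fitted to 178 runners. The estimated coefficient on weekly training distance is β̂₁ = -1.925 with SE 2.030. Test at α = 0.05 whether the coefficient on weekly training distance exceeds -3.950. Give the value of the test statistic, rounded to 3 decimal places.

H₀: β₁ = -3.950 vs H₁: β₁ > -3.950.
t = (β̂₁ − β₁⁰)/SE = (-1.925 − (-3.950)) / 2.030 = 0.998.
df = n − 2 = 178 − 2 = 176.
One-sided p ≈ 0.1599, which is ≥ 0.05, so fail to reject H₀.
The data do not give significant evidence that the true slope on weekly training distance exceeds -3.950 minutes per unit.

t = 0.998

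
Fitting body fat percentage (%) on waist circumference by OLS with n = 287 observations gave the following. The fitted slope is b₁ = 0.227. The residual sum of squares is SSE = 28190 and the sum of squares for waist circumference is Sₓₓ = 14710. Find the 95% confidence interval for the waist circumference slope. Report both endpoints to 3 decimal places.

MSE = SSE/(n − 2) = 28190/285 = 98.9123.
SE(b₁) = √(MSE/Sₓₓ) = √(98.9123/14710) = 0.0820009.
df = n − 2 = 285.
t* = t_{0.025, 285} = 1.968323.
Margin = t* × SE = 1.968323 × 0.0820009 = 0.16140.
CI: 0.227 ± 0.16140 → (0.066, 0.388).
With 95% confidence, each one-unit increase in waist circumference is associated with a change of between 0.066 and 0.388 % in body fat percentage.

(0.066, 0.388)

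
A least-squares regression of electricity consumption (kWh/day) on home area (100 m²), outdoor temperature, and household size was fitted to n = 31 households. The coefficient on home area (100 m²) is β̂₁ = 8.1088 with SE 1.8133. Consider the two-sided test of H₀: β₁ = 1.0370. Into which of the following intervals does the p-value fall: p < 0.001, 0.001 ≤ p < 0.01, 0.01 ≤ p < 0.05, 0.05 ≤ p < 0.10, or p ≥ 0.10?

t = (8.1088 − 1.0370) / 1.8133 = 3.900.
df = n − k − 1 = 31 − 3 − 1 = 27.
Two-sided p = 2·P(T_{27} > |t|) ≈ 0.0006.
So p < 0.001.

p < 0.001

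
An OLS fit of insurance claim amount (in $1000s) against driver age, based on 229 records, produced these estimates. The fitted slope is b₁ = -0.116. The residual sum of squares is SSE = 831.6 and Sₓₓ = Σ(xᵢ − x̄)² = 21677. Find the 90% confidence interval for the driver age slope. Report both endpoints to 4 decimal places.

MSE = SSE/(n − 2) = 831.6/227 = 3.66344.
SE(b₁) = √(MSE/Sₓₓ) = √(3.66344/21677) = 0.013.
df = n − 2 = 227.
t* = t_{0.05, 227} = 1.651594.
Margin = t* × SE = 1.651594 × 0.013 = 0.021471.
CI: -0.116 ± 0.021471 → (-0.1375, -0.0945).
With 90% confidence, each one-unit increase in driver age is associated with a change of between -0.1375 and -0.0945 $1000s in insurance claim amount.

(-0.1375, -0.0945)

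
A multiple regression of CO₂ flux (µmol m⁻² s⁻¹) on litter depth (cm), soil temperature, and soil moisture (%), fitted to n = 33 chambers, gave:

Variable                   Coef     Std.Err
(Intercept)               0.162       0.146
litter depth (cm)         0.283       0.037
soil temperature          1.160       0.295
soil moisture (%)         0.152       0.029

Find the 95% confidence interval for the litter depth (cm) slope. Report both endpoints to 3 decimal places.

(0.207, 0.359)

Read off: b = 0.283, SE = 0.037 for litter depth (cm).
df = n − k − 1 = 33 − 3 − 1 = 29.
t* = t_{0.025, 29} = 2.04523.
Margin = t* × SE = 2.04523 × 0.037 = 0.07567.
CI: 0.283 ± 0.07567 → (0.207, 0.359).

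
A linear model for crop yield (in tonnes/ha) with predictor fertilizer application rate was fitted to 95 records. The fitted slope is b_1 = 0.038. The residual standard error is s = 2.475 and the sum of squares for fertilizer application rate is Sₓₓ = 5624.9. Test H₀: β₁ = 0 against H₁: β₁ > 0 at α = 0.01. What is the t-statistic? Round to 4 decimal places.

SE(b_1) = s/√Sₓₓ = 2.475/√5624.9 = 0.0330003.
t = 0.038 / 0.0330003 = 1.1515.
df = n − 2 = 93.
One-sided p ≈ 0.1262, which is ≥ 0.01, so fail to reject H₀.
The data do not give significant evidence that the true slope on fertilizer application rate is positive.

t = 1.1515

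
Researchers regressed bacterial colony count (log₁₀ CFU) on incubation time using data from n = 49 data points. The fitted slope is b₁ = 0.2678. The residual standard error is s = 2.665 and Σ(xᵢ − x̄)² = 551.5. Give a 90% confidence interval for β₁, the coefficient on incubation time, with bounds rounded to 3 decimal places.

(0.077, 0.458)

SE(b₁) = s/√Sₓₓ = 2.665/√551.5 = 0.113481.
df = n − 2 = 47.
t* = t_{0.05, 47} = 1.677927.
Margin = t* × SE = 1.677927 × 0.113481 = 0.19041.
CI: 0.2678 ± 0.19041 → (0.077, 0.458).
With 90% confidence, each one-unit increase in incubation time is associated with a change of between 0.077 and 0.458 log₁₀ CFU in bacterial colony count.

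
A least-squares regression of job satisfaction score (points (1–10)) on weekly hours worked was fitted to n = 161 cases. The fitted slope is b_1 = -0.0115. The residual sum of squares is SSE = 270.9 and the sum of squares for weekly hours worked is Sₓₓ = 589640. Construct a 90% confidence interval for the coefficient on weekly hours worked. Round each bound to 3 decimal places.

MSE = SSE/(n − 2) = 270.9/159 = 1.70377.
SE(b_1) = √(MSE/Sₓₓ) = √(1.70377/589640) = 0.00169986.
df = n − 2 = 159.
t* = t_{0.05, 159} = 1.654494.
Margin = t* × SE = 1.654494 × 0.00169986 = 0.00281.
CI: -0.0115 ± 0.00281 → (-0.014, -0.009).
With 90% confidence, each one-unit increase in weekly hours worked is associated with a change of between -0.014 and -0.009 points (1–10) in job satisfaction score.

(-0.014, -0.009)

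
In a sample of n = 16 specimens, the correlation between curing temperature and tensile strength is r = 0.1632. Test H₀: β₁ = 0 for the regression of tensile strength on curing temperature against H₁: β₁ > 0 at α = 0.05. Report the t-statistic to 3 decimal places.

t = 0.619

t = r·√(n − 2)/√(1 − r²) = 0.1632·√14/√0.973366 = 0.619.
df = n − 2 = 14.
One-sided p ≈ 0.2729, which is ≥ 0.05, so fail to reject H₀.
The data do not give significant evidence of a linear association between curing temperature and tensile strength.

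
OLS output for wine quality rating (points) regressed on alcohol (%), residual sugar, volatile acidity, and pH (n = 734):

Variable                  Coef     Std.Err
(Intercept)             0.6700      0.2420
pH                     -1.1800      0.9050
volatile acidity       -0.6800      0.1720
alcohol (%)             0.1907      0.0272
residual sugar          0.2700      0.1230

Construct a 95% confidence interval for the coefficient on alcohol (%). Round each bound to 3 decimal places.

(0.137, 0.244)

Read off: b = 0.1907, SE = 0.0272 for alcohol (%).
df = n − k − 1 = 734 − 4 − 1 = 729.
t* = t_{0.025, 729} = 1.963223.
Margin = t* × SE = 1.963223 × 0.0272 = 0.05340.
CI: 0.1907 ± 0.05340 → (0.137, 0.244).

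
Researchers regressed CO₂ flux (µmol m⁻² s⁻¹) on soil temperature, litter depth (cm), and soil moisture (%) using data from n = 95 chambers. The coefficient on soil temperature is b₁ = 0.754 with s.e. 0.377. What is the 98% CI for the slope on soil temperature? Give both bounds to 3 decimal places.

df = n − k − 1 = 95 − 3 − 1 = 91.
t* = t_{0.01, 91} = 2.368026.
Margin = t* × SE = 2.368026 × 0.377 = 0.89275.
CI: 0.754 ± 0.89275 → (-0.139, 1.647).
With 98% confidence, each one-unit increase in soil temperature is associated with a change of between -0.139 and 1.647 µmol m⁻² s⁻¹ in CO₂ flux, holding the other predictors fixed.

(-0.139, 1.647)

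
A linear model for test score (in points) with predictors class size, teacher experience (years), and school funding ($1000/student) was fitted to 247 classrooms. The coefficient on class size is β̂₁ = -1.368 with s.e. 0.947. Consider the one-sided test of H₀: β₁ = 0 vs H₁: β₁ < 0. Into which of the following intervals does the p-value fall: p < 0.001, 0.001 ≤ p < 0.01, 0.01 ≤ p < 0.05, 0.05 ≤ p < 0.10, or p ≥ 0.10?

0.05 ≤ p < 0.10

t = -1.368 / 0.947 = -1.445.
df = n − k − 1 = 247 − 3 − 1 = 243.
One-sided p = P(T_{243} < t) ≈ 0.0749.
So 0.05 ≤ p < 0.10.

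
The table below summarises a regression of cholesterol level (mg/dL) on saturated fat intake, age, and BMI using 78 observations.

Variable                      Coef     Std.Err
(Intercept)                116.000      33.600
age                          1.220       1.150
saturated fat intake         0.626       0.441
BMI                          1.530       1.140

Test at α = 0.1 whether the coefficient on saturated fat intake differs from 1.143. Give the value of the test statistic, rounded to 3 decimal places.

Read off: b = 0.626, SE = 0.441 for saturated fat intake.
H₀: β₁ = 1.143 vs H₁: β₁ ≠ 1.143.
t = (0.626 − 1.143) / 0.441 = -1.172.
df = n − k − 1 = 78 − 3 − 1 = 74.
Two-sided p ≈ 0.2448, which is ≥ 0.1, so fail to reject H₀.
The data are consistent with a true slope of 1.143 mg/dL per unit of saturated fat intake, holding the other predictors fixed.

t = -1.172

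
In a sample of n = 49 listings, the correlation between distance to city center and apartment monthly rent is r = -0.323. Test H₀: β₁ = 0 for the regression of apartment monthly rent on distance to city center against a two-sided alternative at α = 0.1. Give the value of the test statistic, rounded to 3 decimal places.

t = r·√(n − 2)/√(1 − r²) = -0.323·√47/√0.895671 = -2.340.
df = n − 2 = 47.
Two-sided p ≈ 0.0236, which is < 0.1, so reject H₀.
There is evidence of a linear association between distance to city center and apartment monthly rent.

t = -2.340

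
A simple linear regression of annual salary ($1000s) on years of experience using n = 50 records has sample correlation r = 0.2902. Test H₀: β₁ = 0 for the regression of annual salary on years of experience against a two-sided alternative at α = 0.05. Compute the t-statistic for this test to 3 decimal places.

t = 2.101

t = r·√(n − 2)/√(1 − r²) = 0.2902·√48/√0.915784 = 2.101.
df = n − 2 = 48.
Two-sided p ≈ 0.0409, which is < 0.05, so reject H₀.
There is evidence of a linear association between years of experience and annual salary.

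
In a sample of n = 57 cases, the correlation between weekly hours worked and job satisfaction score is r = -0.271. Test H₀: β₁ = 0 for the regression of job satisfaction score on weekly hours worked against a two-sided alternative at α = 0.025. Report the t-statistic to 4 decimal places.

t = r·√(n − 2)/√(1 − r²) = -0.271·√55/√0.926559 = -2.0879.
df = n − 2 = 55.
Two-sided p ≈ 0.0414, which is ≥ 0.025, so fail to reject H₀.
The data do not give significant evidence of a linear association between weekly hours worked and job satisfaction score.

t = -2.0879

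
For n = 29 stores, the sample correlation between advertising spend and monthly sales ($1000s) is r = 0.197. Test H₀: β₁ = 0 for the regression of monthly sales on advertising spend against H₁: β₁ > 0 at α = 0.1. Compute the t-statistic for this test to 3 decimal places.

t = r·√(n − 2)/√(1 − r²) = 0.197·√27/√0.961191 = 1.044.
df = n − 2 = 27.
One-sided p ≈ 0.1528, which is ≥ 0.1, so fail to reject H₀.
The data do not give significant evidence of a linear association between advertising spend and monthly sales.

t = 1.044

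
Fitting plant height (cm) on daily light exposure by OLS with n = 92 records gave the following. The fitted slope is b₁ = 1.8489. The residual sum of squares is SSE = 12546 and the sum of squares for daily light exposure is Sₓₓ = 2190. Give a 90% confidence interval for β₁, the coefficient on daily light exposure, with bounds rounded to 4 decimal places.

MSE = SSE/(n − 2) = 12546/90 = 139.4.
SE(b₁) = √(MSE/Sₓₓ) = √(139.4/2190) = 0.252295.
df = n − 2 = 90.
t* = t_{0.05, 90} = 1.661961.
Margin = t* × SE = 1.661961 × 0.252295 = 0.419305.
CI: 1.8489 ± 0.419305 → (1.4296, 2.2682).
With 90% confidence, each one-unit increase in daily light exposure is associated with a change of between 1.4296 and 2.2682 cm in plant height.

(1.4296, 2.2682)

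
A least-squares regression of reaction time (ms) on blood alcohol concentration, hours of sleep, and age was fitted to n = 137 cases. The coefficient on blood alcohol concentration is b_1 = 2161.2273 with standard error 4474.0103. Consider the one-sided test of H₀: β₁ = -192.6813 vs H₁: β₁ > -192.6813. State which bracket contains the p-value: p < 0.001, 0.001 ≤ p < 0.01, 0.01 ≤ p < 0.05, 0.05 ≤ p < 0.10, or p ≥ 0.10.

t = (2161.2273 − (-192.6813)) / 4474.0103 = 0.526.
df = n − k − 1 = 137 − 3 − 1 = 133.
One-sided p = P(T_{133} > t) ≈ 0.2998.
So p ≥ 0.10.

p ≥ 0.10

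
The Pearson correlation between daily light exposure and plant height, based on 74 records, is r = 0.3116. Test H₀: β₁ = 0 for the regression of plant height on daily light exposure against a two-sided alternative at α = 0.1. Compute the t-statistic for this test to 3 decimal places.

t = r·√(n − 2)/√(1 − r²) = 0.3116·√72/√0.902905 = 2.783.
df = n − 2 = 72.
Two-sided p ≈ 0.0069, which is < 0.1, so reject H₀.
There is evidence of a linear association between daily light exposure and plant height.

t = 2.783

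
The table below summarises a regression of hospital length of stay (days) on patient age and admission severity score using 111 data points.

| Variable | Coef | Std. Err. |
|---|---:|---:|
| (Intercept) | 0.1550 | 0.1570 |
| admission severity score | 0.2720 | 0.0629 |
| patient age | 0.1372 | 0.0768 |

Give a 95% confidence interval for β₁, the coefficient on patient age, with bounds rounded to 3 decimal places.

Read off: b = 0.1372, SE = 0.0768 for patient age.
df = n − k − 1 = 111 − 2 − 1 = 108.
t* = t_{0.025, 108} = 1.982173.
Margin = t* × SE = 1.982173 × 0.0768 = 0.15223.
CI: 0.1372 ± 0.15223 → (-0.015, 0.289).

(-0.015, 0.289)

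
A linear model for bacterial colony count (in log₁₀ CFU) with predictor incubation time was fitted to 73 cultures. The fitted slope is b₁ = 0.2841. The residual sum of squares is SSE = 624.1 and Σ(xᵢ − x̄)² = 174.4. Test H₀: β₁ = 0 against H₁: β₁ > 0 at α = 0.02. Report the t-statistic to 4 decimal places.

MSE = SSE/(n − 2) = 624.1/71 = 8.79014.
SE(b₁) = √(MSE/Sₓₓ) = √(8.79014/174.4) = 0.224504.
t = 0.2841 / 0.224504 = 1.2655.
df = n − 2 = 71.
One-sided p ≈ 0.1049, which is ≥ 0.02, so fail to reject H₀.
The data do not give significant evidence that the true slope on incubation time is positive.

t = 1.2655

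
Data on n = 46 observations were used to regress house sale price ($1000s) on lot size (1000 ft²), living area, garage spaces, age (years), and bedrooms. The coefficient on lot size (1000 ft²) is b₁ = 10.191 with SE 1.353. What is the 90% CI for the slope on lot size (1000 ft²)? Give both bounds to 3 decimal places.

df = n − k − 1 = 46 − 5 − 1 = 40.
t* = t_{0.05, 40} = 1.683851.
Margin = t* × SE = 1.683851 × 1.353 = 2.27825.
CI: 10.191 ± 2.27825 → (7.913, 12.469).
With 90% confidence, each one-unit increase in lot size (1000 ft²) is associated with a change of between 7.913 and 12.469 $1000s in house sale price, holding the other predictors fixed.

(7.913, 12.469)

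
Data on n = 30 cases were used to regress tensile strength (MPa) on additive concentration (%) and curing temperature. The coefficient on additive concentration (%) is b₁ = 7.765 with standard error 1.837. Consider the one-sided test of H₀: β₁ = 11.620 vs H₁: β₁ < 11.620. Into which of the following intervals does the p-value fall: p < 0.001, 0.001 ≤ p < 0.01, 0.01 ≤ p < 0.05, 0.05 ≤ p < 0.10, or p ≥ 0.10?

0.01 ≤ p < 0.05

t = (7.765 − 11.620) / 1.837 = -2.099.
df = n − k − 1 = 30 − 2 − 1 = 27.
One-sided p = P(T_{27} < t) ≈ 0.0227.
So 0.01 ≤ p < 0.05.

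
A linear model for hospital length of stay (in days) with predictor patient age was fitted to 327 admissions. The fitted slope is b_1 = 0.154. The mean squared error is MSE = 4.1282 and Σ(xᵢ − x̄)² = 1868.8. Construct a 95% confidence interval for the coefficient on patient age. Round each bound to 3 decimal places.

SE(b_1) = √(MSE/Sₓₓ) = √(4.1282/1868.8) = 0.0470001.
df = n − 2 = 325.
t* = t_{0.025, 325} = 1.96729.
Margin = t* × SE = 1.96729 × 0.0470001 = 0.09246.
CI: 0.154 ± 0.09246 → (0.062, 0.246).
With 95% confidence, each one-unit increase in patient age is associated with a change of between 0.062 and 0.246 days in hospital length of stay.

(0.062, 0.246)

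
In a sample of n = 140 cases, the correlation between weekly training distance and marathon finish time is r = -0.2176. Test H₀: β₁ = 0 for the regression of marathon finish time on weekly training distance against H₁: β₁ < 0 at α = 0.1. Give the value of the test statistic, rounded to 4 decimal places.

t = r·√(n − 2)/√(1 − r²) = -0.2176·√138/√0.95265 = -2.6190.
df = n − 2 = 138.
One-sided p ≈ 0.0049, which is < 0.1, so reject H₀.
There is evidence of a linear association between weekly training distance and marathon finish time.

t = -2.6190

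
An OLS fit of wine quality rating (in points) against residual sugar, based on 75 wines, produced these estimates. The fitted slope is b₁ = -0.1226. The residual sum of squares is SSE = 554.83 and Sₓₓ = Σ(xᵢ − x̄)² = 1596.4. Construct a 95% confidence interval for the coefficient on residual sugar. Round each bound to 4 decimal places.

(-0.2601, 0.0149)

MSE = SSE/(n − 2) = 554.83/73 = 7.60041.
SE(b₁) = √(MSE/Sₓₓ) = √(7.60041/1596.4) = 0.0689998.
df = n − 2 = 73.
t* = t_{0.025, 73} = 1.992997.
Margin = t* × SE = 1.992997 × 0.0689998 = 0.137516.
CI: -0.1226 ± 0.137516 → (-0.2601, 0.0149).
With 95% confidence, each one-unit increase in residual sugar is associated with a change of between -0.2601 and 0.0149 points in wine quality rating.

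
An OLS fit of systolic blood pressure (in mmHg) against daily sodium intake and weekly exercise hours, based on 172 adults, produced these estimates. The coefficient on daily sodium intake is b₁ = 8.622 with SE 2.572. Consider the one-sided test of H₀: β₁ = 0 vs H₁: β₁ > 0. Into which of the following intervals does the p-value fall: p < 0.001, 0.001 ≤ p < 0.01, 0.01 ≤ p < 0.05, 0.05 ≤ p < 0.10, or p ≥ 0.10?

p < 0.001

t = 8.622 / 2.572 = 3.352.
df = n − k − 1 = 172 − 2 − 1 = 169.
One-sided p = P(T_{169} > t) ≈ 0.0005.
So p < 0.001.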